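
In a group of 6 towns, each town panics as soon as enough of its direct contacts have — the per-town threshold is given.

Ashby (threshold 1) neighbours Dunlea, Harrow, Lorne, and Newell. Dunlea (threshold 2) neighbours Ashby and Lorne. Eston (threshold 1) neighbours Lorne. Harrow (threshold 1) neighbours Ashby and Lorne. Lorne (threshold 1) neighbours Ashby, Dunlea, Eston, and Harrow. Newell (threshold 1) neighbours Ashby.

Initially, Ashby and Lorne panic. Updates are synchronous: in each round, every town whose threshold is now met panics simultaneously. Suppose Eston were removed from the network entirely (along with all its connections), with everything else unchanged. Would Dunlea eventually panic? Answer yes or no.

With Eston removed:
Round 1 — Ashby, Lorne panic (initial).
Round 2 — checking thresholds:
  Dunlea: 2 of 2 neighbours ≥ 2, panics.
  Harrow: 2 of 2 neighbours ≥ 1, panics.
  Newell: 1 of 1 neighbours ≥ 1, panics.
Round 3 — no new panics; cascade stops.

yes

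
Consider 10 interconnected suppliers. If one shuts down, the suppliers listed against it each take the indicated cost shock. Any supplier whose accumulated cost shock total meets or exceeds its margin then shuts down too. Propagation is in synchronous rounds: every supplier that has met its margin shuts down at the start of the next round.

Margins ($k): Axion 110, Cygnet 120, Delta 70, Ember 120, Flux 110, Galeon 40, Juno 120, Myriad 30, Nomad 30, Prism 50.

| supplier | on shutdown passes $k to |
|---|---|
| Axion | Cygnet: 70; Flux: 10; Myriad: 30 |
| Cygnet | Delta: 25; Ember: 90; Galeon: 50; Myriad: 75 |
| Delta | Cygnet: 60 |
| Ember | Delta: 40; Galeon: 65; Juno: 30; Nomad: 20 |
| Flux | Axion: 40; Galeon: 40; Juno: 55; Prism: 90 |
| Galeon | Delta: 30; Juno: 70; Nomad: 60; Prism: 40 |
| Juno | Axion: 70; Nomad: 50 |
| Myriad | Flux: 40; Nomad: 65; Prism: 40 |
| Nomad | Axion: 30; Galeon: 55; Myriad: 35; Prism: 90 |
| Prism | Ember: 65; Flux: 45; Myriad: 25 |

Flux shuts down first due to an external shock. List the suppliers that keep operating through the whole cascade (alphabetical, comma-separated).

Round 1 — Flux shuts down (initial).
  Axion: +40 → 40 < 110
  Galeon: +40 → 40 ≥ 40
  Juno: +55 → 55 < 120
  Prism: +90 → 90 ≥ 50
Round 2 — Galeon, Prism shut down.
  Delta: +30 → 30 < 70
  Ember: +65 → 65 < 120
  Juno: +70 → 125 ≥ 120
  Myriad: +25 → 25 < 30
  Nomad: +60 → 60 ≥ 30
Round 3 — Juno, Nomad shut down.
  Axion: +70+30 → 140 ≥ 110
  Myriad: +35 → 60 ≥ 30
Round 4 — Axion, Myriad shut down.
  Cygnet: +70 → 70 < 120
No further shutdowns.

Cygnet, Delta, Ember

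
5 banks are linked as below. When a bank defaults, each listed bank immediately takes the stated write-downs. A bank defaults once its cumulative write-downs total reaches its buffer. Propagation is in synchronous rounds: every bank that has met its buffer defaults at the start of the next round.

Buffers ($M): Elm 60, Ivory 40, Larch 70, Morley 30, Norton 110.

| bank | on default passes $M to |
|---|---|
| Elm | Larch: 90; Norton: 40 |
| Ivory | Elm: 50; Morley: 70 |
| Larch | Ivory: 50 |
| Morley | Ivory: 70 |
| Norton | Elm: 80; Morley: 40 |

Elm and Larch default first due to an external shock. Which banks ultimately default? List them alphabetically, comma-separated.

Round 1 — Elm, Larch default (initial).
  Ivory: +50 → 50 ≥ 40
  Norton: +40 → 40 < 110
Round 2 — Ivory defaults.
  Morley: +70 → 70 ≥ 30
Round 3 — Morley defaults.
No further defaults.

Elm, Ivory, Larch, Morley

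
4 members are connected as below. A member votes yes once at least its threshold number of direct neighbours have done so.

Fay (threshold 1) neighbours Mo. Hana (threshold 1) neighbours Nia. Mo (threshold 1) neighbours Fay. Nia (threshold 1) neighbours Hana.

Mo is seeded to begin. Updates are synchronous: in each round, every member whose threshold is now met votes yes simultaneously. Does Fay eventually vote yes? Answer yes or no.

yes

Round 1 — Mo votes yes (initial).
Round 2 — checking thresholds:
  Fay: 1 of 1 neighbours ≥ 1, votes yes.
Round 3 — no new yes votes; cascade stops.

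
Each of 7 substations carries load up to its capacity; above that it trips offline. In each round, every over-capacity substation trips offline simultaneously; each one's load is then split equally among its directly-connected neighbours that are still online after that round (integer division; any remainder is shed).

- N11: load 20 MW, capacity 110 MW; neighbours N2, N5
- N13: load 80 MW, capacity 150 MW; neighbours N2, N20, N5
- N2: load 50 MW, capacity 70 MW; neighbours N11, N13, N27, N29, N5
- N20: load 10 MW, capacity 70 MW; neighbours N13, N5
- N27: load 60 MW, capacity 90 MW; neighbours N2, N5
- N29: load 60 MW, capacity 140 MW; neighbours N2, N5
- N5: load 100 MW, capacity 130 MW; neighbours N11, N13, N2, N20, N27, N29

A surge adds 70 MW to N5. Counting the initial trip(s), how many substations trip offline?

Round 1 — N5 at 170 > 130. N5 trips offline.
  N5 sheds 170 MW to N11, N13, N2, N20, N27, N29: 28 each (2 lost).
    N11: 20+28 = 48 ≤ 110
    N13: 80+28 = 108 ≤ 150
    N2: 50+28 = 78 > 70
    N20: 10+28 = 38 ≤ 70
    N27: 60+28 = 88 ≤ 90
    N29: 60+28 = 88 ≤ 140
Round 2 — N2 trips offline.
  N2 sheds 78 MW to N11, N13, N27, N29: 19 each (2 lost).
    N11: 48+19 = 67 ≤ 110
    N13: 108+19 = 127 ≤ 150
    N27: 88+19 = 107 > 90
    N29: 88+19 = 107 ≤ 140
Round 3 — N27 trips offline.
  N27 sheds 107 MW: no online neighbours, lost.
No further trips.

3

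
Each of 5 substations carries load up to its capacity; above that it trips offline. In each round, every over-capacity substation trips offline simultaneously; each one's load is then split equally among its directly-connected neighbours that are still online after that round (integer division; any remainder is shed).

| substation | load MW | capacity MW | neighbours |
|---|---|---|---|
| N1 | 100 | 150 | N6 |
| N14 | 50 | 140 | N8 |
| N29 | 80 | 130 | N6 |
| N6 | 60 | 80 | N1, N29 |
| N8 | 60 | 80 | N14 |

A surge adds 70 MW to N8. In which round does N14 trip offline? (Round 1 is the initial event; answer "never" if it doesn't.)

Round 1 — N8 at 130 > 80. N8 trips offline.
  N8 sheds 130 MW to N14: 130 each.
    N14: 50+130 = 180 > 140
Round 2 — N14 trips offline.
  N14 sheds 180 MW: no online neighbours, lost.
No further trips.

2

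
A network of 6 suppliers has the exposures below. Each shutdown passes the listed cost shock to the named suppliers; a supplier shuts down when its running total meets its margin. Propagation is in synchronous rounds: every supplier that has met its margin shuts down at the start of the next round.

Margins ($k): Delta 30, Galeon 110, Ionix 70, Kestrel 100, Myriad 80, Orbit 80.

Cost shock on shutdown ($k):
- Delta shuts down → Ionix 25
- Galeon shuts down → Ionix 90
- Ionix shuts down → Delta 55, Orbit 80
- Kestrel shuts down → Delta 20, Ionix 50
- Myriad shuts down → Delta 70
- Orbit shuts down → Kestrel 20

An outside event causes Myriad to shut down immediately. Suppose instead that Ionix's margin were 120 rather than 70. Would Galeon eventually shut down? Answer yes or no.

no

With Ionix's margin at 120:
Round 1 — Myriad shuts down (initial).
  Delta: +70 → 70 ≥ 30
Round 2 — Delta shuts down.
  Ionix: +25 → 25 < 120
No further shutdowns.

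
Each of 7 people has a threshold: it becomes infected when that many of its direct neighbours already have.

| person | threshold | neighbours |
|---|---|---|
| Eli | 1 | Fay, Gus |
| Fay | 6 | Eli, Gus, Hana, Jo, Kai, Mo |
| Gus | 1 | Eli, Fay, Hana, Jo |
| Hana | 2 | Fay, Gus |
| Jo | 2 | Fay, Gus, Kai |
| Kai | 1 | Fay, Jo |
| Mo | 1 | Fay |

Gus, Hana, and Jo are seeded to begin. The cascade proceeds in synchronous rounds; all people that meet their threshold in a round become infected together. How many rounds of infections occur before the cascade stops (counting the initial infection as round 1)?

2

Round 1 — Gus, Hana, Jo become infected (initial).
Round 2 — checking thresholds:
  Eli: 1 of 2 neighbours ≥ 1, becomes infected.
  Fay: 3 of 6 neighbours < 6, not yet.
  Kai: 1 of 2 neighbours ≥ 1, becomes infected.
Round 3 — no new infections; cascade stops.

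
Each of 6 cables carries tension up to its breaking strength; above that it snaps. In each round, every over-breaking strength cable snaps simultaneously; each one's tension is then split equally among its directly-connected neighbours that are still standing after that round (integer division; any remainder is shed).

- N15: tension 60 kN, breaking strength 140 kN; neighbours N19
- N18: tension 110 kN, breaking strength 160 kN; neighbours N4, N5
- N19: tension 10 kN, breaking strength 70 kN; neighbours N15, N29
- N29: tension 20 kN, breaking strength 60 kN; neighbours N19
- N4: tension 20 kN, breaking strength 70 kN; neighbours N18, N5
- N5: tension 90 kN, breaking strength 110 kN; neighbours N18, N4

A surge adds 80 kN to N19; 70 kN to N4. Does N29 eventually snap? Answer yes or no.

yes

Round 1 — N19 at 90 > 70; N4 at 90 > 70. N19, N4 snap.
  N19 sheds 90 kN to N15, N29: 45 each.
    N15: 60+45 = 105 ≤ 140
    N29: 20+45 = 65 > 60
  N4 sheds 90 kN to N18, N5: 45 each.
    N18: 110+45 = 155 ≤ 160
    N5: 90+45 = 135 > 110
Round 2 — N29, N5 snap.
  N29 sheds 65 kN: no online neighbours, lost.
  N5 sheds 135 kN to N18: 135 each.
    N18: 155+135 = 290 > 160
Round 3 — N18 snaps.
  N18 sheds 290 kN: no online neighbours, lost.
No further breaks.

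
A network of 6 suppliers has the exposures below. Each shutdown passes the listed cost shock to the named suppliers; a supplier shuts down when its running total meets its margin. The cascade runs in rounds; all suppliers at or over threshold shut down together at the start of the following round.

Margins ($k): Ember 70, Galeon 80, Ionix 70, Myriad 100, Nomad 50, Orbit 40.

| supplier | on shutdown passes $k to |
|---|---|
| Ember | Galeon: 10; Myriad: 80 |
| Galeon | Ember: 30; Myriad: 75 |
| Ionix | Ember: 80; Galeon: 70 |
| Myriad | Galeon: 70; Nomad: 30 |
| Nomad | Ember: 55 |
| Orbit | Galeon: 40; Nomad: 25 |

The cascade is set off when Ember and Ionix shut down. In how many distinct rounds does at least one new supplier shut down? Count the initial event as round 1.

Round 1 — Ember, Ionix shut down (initial).
  Galeon: +10+70 → 80 ≥ 80
  Myriad: +80 → 80 < 100
Round 2 — Galeon shuts down.
  Myriad: +75 → 155 ≥ 100
Round 3 — Myriad shuts down.
  Nomad: +30 → 30 < 50
No further shutdowns.

3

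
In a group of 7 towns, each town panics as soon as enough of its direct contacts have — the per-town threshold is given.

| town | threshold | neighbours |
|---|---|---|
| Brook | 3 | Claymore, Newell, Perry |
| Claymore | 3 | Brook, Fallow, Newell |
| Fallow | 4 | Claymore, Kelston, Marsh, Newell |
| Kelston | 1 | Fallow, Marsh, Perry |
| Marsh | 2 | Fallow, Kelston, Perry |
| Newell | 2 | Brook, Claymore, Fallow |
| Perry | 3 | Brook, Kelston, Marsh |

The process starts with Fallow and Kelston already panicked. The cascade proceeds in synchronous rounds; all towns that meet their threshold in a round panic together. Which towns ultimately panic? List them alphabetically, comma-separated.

Fallow, Kelston, Marsh

Round 1 — Fallow, Kelston panic (initial).
Round 2 — checking thresholds:
  Claymore: 1 of 3 neighbours < 3, not yet.
  Marsh: 2 of 3 neighbours ≥ 2, panics.
  Newell: 1 of 3 neighbours < 2, not yet.
  Perry: 1 of 3 neighbours < 3, not yet.
Round 3 — no new panics; cascade stops.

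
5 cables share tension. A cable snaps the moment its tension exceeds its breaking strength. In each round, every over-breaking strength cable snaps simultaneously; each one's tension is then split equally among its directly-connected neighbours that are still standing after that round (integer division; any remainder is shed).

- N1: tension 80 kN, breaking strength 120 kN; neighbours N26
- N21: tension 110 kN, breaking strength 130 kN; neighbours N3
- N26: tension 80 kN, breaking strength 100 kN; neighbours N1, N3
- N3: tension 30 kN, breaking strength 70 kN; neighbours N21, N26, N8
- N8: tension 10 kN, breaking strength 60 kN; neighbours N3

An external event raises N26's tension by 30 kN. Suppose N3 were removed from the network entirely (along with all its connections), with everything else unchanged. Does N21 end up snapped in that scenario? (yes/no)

no

With N3 removed:
Round 1 — N26 at 110 > 100. N26 snaps.
  N26 sheds 110 kN to N1: 110 each.
    N1: 80+110 = 190 > 120
Round 2 — N1 snaps.
  N1 sheds 190 kN: no online neighbours, lost.
No further breaks.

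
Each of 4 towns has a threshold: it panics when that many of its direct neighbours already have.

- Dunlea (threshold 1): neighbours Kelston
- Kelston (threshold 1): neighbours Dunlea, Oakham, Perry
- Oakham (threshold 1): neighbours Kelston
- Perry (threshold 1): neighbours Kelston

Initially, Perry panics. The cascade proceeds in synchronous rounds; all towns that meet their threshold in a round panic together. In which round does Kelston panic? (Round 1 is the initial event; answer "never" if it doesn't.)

Round 1 — Perry panics (initial).
Round 2 — checking thresholds:
  Kelston: 1 of 3 neighbours ≥ 1, panics.
Round 3 — checking thresholds:
  Dunlea: 1 of 1 neighbours ≥ 1, panics.
  Oakham: 1 of 1 neighbours ≥ 1, panics.
Round 4 — no new panics; cascade stops.

2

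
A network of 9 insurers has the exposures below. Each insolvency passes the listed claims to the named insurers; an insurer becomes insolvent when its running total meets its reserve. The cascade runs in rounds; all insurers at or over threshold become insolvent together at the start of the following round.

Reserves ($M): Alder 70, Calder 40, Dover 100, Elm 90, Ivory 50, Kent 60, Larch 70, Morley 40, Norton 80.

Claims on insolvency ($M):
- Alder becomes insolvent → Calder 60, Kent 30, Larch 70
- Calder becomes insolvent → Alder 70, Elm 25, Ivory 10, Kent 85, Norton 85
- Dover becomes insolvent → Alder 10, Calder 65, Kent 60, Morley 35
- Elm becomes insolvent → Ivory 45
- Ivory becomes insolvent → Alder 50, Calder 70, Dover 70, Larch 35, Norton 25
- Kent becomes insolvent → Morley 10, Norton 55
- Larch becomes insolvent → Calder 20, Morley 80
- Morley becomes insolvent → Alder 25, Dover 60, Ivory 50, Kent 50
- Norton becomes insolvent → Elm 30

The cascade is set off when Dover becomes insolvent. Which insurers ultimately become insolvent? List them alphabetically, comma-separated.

Round 1 — Dover becomes insolvent (initial).
  Alder: +10 → 10 < 70
  Calder: +65 → 65 ≥ 40
  Kent: +60 → 60 ≥ 60
  Morley: +35 → 35 < 40
Round 2 — Calder, Kent become insolvent.
  Alder: +70 → 80 ≥ 70
  Elm: +25 → 25 < 90
  Ivory: +10 → 10 < 50
  Morley: +10 → 45 ≥ 40
  Norton: +85+55 → 140 ≥ 80
Round 3 — Alder, Morley, Norton become insolvent.
  Elm: +30 → 55 < 90
  Ivory: +50 → 60 ≥ 50
  Larch: +70 → 70 ≥ 70
Round 4 — Ivory, Larch become insolvent.
No further insolvencies.

Alder, Calder, Dover, Ivory, Kent, Larch, Morley, Norton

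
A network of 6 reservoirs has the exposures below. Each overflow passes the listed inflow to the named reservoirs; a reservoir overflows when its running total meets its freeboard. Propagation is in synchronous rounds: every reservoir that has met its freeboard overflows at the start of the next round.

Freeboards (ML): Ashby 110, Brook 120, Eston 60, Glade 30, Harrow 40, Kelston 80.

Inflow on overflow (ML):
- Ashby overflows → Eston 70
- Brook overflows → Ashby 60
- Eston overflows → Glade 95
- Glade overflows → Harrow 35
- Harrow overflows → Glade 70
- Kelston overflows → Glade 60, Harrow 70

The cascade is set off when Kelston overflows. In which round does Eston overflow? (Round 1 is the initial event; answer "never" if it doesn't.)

Round 1 — Kelston overflows (initial).
  Glade: +60 → 60 ≥ 30
  Harrow: +70 → 70 ≥ 40
Round 2 — Glade, Harrow overflow.
No further overflows.

never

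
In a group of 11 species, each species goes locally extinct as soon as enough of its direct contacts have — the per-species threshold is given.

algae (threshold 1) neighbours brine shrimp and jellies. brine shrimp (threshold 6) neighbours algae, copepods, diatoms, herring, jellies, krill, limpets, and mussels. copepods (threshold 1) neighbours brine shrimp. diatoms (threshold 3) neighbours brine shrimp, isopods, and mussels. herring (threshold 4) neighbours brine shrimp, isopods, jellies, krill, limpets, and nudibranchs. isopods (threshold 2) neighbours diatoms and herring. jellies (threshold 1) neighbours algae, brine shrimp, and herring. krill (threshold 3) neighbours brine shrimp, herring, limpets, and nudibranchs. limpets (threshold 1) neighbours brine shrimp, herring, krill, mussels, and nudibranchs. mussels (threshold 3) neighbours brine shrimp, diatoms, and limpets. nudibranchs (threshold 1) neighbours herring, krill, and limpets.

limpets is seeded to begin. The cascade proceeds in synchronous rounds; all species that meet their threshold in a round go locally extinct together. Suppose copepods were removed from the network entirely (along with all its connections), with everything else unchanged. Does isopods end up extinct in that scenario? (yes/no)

With copepods removed:
Round 1 — limpets goes locally extinct (initial).
Round 2 — checking thresholds:
  brine shrimp: 1 of 7 neighbours < 6, below threshold.
  herring: 1 of 6 neighbours < 4, below threshold.
  krill: 1 of 4 neighbours < 3, below threshold.
  mussels: 1 of 3 neighbours < 3, below threshold.
  nudibranchs: 1 of 3 neighbours ≥ 1, goes locally extinct.
Round 3 — no new extinctions; cascade stops.

no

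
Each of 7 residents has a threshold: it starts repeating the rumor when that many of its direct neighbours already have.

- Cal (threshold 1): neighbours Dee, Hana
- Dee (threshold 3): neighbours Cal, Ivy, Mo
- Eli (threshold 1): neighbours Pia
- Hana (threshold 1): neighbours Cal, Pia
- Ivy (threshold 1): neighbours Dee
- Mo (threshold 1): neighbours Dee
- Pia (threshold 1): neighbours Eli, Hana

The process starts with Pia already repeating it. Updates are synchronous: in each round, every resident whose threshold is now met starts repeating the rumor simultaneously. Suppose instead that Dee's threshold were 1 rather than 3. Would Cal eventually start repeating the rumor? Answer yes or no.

With Dee's threshold at 1:
Round 1 — Pia starts repeating the rumor (initial).
Round 2 — checking thresholds:
  Eli: 1 of 1 neighbours ≥ 1, starts repeating the rumor.
  Hana: 1 of 2 neighbours ≥ 1, starts repeating the rumor.
Round 3 — checking thresholds:
  Cal: 1 of 2 neighbours ≥ 1, starts repeating the rumor.
Round 4 — checking thresholds:
  Dee: 1 of 3 neighbours ≥ 1, starts repeating the rumor.
Round 5 — checking thresholds:
  Ivy: 1 of 1 neighbours ≥ 1, starts repeating the rumor.
  Mo: 1 of 1 neighbours ≥ 1, starts repeating the rumor.
Round 6 — no new spreads; cascade stops.

yes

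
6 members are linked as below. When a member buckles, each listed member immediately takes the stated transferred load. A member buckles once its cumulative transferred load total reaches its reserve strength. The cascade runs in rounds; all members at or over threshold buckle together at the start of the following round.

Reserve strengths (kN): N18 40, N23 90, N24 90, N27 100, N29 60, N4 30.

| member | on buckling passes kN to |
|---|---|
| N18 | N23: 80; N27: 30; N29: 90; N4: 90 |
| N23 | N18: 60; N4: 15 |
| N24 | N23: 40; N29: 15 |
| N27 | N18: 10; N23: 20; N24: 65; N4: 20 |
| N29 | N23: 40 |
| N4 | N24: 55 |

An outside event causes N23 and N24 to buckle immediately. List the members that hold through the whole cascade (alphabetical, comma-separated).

N27

Round 1 — N23, N24 buckle (initial).
  N18: +60 → 60 ≥ 40
  N29: +15 → 15 < 60
  N4: +15 → 15 < 30
Round 2 — N18 buckles.
  N27: +30 → 30 < 100
  N29: +90 → 105 ≥ 60
  N4: +90 → 105 ≥ 30
Round 3 — N29, N4 buckle.
No further bucklings.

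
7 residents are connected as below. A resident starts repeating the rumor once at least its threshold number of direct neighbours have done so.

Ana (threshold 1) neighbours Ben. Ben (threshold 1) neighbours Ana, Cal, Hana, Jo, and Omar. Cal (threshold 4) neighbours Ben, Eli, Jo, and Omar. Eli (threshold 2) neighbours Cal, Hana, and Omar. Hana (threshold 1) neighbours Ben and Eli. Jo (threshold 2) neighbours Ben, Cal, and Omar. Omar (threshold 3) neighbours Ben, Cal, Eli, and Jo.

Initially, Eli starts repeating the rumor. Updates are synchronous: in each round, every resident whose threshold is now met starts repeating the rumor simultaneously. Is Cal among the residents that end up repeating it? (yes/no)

Round 1 — Eli starts repeating the rumor (initial).
Round 2 — checking thresholds:
  Cal: 1 of 4 neighbours < 4, holds.
  Hana: 1 of 2 neighbours ≥ 1, starts repeating the rumor.
  Omar: 1 of 4 neighbours < 3, holds.
Round 3 — checking thresholds:
  Ben: 1 of 5 neighbours ≥ 1, starts repeating the rumor.
  Cal: 1 of 4 neighbours < 4, holds.
  Omar: 1 of 4 neighbours < 3, holds.
Round 4 — checking thresholds:
  Ana: 1 of 1 neighbours ≥ 1, starts repeating the rumor.
  Cal: 2 of 4 neighbours < 4, holds.
  Jo: 1 of 3 neighbours < 2, holds.
  Omar: 2 of 4 neighbours < 3, holds.
Round 5 — no new spreads; cascade stops.

no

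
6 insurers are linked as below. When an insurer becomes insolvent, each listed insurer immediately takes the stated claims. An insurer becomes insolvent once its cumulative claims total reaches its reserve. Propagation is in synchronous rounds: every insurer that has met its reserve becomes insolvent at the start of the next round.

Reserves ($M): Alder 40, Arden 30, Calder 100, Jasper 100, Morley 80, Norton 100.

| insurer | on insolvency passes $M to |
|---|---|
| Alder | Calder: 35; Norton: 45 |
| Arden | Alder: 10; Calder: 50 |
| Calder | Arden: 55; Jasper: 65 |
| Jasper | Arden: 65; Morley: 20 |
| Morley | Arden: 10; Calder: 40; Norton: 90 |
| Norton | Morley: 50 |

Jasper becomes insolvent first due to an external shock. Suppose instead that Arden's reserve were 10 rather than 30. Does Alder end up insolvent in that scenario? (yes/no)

no

With Arden's reserve at 10:
Round 1 — Jasper becomes insolvent (initial).
  Arden: +65 → 65 ≥ 10
  Morley: +20 → 20 < 80
Round 2 — Arden becomes insolvent.
  Alder: +10 → 10 < 40
  Calder: +50 → 50 < 100
No further insolvencies.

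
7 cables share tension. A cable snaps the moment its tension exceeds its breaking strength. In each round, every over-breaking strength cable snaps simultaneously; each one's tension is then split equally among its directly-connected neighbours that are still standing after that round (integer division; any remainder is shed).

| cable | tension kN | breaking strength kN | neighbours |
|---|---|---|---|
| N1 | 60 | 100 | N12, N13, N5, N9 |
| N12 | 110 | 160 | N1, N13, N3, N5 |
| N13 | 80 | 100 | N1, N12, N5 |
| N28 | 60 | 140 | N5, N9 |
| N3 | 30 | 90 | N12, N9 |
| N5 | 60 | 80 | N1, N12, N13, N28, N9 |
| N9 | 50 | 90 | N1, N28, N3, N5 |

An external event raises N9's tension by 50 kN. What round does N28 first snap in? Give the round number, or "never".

Round 1 — N9 at 100 > 90. N9 snaps.
  N9 sheds 100 kN to N1, N28, N3, N5: 25 each.
    N1: 60+25 = 85 ≤ 100
    N28: 60+25 = 85 ≤ 140
    N3: 30+25 = 55 ≤ 90
    N5: 60+25 = 85 > 80
Round 2 — N5 snaps.
  N5 sheds 85 kN to N1, N12, N13, N28: 21 each (1 lost).
    N1: 85+21 = 106 > 100
    N12: 110+21 = 131 ≤ 160
    N13: 80+21 = 101 > 100
    N28: 85+21 = 106 ≤ 140
Round 3 — N1, N13 snap.
  N1 sheds 106 kN to N12: 106 each.
    N12: 131+106 = 237 > 160
  N13 sheds 101 kN to N12: 101 each.
    N12: 237+101 = 338 > 160
Round 4 — N12 snaps.
  N12 sheds 338 kN to N3: 338 each.
    N3: 55+338 = 393 > 90
Round 5 — N3 snaps.
  N3 sheds 393 kN: no online neighbours, lost.
No further breaks.

never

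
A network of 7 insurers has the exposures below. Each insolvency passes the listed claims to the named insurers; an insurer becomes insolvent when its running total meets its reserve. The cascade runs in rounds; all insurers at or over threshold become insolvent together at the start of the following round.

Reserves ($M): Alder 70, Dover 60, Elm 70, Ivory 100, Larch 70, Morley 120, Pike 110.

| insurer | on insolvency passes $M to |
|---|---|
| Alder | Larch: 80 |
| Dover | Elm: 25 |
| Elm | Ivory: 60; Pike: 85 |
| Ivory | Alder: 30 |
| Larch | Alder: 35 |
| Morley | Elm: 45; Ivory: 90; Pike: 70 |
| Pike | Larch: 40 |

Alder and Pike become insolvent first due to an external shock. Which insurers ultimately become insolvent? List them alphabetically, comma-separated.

Round 1 — Alder, Pike become insolvent (initial).
  Larch: +80+40 → 120 ≥ 70
Round 2 — Larch becomes insolvent.
No further insolvencies.

Alder, Larch, Pike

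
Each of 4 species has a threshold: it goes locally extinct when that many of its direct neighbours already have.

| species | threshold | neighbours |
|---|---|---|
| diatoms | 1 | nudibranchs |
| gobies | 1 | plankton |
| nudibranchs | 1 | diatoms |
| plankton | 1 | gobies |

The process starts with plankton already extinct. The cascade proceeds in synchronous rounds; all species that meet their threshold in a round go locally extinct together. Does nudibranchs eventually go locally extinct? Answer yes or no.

Round 1 — plankton goes locally extinct (initial).
Round 2 — checking thresholds:
  gobies: 1 of 1 neighbours ≥ 1, goes locally extinct.
Round 3 — no new extinctions; cascade stops.

no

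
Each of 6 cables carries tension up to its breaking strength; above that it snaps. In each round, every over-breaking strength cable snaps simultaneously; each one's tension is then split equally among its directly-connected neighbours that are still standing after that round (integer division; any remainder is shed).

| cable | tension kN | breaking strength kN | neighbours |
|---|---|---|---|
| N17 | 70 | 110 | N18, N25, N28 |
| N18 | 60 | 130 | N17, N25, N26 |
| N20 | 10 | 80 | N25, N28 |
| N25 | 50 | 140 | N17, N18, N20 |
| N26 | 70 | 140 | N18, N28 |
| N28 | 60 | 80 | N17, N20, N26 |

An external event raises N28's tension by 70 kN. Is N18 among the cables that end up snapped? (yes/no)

no

Round 1 — N28 at 130 > 80. N28 snaps.
  N28 sheds 130 kN to N17, N20, N26: 43 each (1 lost).
    N17: 70+43 = 113 > 110
    N20: 10+43 = 53 ≤ 80
    N26: 70+43 = 113 ≤ 140
Round 2 — N17 snaps.
  N17 sheds 113 kN to N18, N25: 56 each (1 lost).
    N18: 60+56 = 116 ≤ 130
    N25: 50+56 = 106 ≤ 140
No further breaks.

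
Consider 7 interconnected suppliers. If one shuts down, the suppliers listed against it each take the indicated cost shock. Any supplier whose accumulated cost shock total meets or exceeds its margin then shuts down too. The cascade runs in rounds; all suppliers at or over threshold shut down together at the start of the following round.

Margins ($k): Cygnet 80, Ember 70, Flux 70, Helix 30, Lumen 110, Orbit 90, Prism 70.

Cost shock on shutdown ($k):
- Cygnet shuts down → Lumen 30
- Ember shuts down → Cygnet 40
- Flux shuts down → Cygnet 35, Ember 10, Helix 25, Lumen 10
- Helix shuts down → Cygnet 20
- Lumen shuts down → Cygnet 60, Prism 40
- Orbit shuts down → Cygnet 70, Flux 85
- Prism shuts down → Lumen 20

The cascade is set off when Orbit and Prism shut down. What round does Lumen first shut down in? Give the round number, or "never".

never

Round 1 — Orbit, Prism shut down (initial).
  Cygnet: +70 → 70 < 80
  Flux: +85 → 85 ≥ 70
  Lumen: +20 → 20 < 110
Round 2 — Flux shuts down.
  Cygnet: +35 → 105 ≥ 80
  Ember: +10 → 10 < 70
  Helix: +25 → 25 < 30
  Lumen: +10 → 30 < 110
Round 3 — Cygnet shuts down.
  Lumen: +30 → 60 < 110
No further shutdowns.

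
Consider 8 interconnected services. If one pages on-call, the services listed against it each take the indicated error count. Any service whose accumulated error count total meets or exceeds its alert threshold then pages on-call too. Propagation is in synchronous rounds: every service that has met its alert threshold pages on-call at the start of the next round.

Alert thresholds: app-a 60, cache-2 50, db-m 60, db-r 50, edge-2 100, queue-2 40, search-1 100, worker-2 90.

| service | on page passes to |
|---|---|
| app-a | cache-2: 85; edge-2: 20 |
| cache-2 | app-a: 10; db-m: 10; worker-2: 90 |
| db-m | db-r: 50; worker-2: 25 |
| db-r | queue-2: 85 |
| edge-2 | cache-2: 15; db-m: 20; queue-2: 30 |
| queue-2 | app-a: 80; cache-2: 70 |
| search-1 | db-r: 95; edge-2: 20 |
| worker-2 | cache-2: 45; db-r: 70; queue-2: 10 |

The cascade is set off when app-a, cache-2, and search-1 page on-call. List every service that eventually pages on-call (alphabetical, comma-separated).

Round 1 — app-a, cache-2, search-1 page on-call (initial).
  db-m: +10 → 10 < 60
  db-r: +95 → 95 ≥ 50
  edge-2: +20+20 → 40 < 100
  worker-2: +90 → 90 ≥ 90
Round 2 — db-r, worker-2 page on-call.
  queue-2: +85+10 → 95 ≥ 40
Round 3 — queue-2 pages on-call.
No further pages.

app-a, cache-2, db-r, queue-2, search-1, worker-2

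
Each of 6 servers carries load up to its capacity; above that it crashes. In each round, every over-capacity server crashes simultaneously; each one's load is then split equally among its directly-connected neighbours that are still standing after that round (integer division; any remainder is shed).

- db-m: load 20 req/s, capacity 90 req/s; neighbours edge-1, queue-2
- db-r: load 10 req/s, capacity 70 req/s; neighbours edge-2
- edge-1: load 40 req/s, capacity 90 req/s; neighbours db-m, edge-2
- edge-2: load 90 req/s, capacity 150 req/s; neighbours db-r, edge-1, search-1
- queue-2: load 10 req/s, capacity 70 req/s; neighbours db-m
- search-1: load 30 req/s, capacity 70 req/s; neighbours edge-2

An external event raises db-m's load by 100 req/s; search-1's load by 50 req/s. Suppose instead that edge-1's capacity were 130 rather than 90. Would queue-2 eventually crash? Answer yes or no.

no

With edge-1's capacity at 130:
Round 1 — db-m at 120 > 90; search-1 at 80 > 70. db-m, search-1 crash.
  db-m sheds 120 req/s to edge-1, queue-2: 60 each.
    edge-1: 40+60 = 100 ≤ 130
    queue-2: 10+60 = 70 ≤ 70
  search-1 sheds 80 req/s to edge-2: 80 each.
    edge-2: 90+80 = 170 > 150
Round 2 — edge-2 crashes.
  edge-2 sheds 170 req/s to db-r, edge-1: 85 each.
    db-r: 10+85 = 95 > 70
    edge-1: 100+85 = 185 > 130
Round 3 — db-r, edge-1 crash.
  db-r sheds 95 req/s: no online neighbours, lost.
  edge-1 sheds 185 req/s: no online neighbours, lost.
No further crashes.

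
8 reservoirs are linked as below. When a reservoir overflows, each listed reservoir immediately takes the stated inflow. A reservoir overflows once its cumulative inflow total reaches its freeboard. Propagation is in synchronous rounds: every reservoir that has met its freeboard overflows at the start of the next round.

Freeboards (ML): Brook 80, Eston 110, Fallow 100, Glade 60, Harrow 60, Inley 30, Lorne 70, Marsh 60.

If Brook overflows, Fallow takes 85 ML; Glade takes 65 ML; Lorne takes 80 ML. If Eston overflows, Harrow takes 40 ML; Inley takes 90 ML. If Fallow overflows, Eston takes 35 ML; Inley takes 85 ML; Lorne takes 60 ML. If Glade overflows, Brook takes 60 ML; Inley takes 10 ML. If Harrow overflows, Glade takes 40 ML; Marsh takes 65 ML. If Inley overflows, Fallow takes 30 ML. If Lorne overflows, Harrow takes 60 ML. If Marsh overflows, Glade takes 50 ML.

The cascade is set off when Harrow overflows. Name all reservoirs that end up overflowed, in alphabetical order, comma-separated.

Round 1 — Harrow overflows (initial).
  Glade: +40 → 40 < 60
  Marsh: +65 → 65 ≥ 60
Round 2 — Marsh overflows.
  Glade: +50 → 90 ≥ 60
Round 3 — Glade overflows.
  Brook: +60 → 60 < 80
  Inley: +10 → 10 < 30
No further overflows.

Glade, Harrow, Marsh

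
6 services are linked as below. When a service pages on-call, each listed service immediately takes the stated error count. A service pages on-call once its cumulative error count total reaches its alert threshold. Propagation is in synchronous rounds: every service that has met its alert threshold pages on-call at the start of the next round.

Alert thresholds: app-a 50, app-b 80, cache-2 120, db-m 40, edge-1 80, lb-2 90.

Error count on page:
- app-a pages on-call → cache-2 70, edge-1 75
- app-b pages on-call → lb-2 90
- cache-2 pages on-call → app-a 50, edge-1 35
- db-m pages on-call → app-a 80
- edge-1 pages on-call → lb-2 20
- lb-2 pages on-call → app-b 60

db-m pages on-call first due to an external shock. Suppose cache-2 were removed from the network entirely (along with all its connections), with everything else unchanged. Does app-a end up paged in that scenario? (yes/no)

With cache-2 removed:
Round 1 — db-m pages on-call (initial).
  app-a: +80 → 80 ≥ 50
Round 2 — app-a pages on-call.
  edge-1: +75 → 75 < 80
No further pages.

yes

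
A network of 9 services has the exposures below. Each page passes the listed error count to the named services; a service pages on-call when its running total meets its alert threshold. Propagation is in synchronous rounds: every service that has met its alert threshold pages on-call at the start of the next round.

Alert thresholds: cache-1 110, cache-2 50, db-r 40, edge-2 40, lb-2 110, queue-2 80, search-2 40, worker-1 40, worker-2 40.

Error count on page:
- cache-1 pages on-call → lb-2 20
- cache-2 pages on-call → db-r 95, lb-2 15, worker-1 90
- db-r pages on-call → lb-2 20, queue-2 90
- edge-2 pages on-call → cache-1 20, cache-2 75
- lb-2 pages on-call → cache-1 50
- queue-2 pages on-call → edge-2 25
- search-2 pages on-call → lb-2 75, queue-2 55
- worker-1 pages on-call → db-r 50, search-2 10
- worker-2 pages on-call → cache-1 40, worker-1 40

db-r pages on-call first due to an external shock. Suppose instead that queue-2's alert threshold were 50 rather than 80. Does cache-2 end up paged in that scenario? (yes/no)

no

With queue-2's alert threshold at 50:
Round 1 — db-r pages on-call (initial).
  lb-2: +20 → 20 < 110
  queue-2: +90 → 90 ≥ 50
Round 2 — queue-2 pages on-call.
  edge-2: +25 → 25 < 40
No further pages.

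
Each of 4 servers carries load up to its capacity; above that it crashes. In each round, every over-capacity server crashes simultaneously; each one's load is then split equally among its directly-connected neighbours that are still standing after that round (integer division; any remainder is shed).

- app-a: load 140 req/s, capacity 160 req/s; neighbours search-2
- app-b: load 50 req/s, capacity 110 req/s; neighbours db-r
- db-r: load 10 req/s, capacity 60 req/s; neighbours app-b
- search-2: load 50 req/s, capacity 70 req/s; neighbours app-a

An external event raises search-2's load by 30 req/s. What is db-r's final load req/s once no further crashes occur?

Round 1 — search-2 at 80 > 70. search-2 crashes.
  search-2 sheds 80 req/s to app-a: 80 each.
    app-a: 140+80 = 220 > 160
Round 2 — app-a crashes.
  app-a sheds 220 req/s: no online neighbours, lost.
No further crashes.

10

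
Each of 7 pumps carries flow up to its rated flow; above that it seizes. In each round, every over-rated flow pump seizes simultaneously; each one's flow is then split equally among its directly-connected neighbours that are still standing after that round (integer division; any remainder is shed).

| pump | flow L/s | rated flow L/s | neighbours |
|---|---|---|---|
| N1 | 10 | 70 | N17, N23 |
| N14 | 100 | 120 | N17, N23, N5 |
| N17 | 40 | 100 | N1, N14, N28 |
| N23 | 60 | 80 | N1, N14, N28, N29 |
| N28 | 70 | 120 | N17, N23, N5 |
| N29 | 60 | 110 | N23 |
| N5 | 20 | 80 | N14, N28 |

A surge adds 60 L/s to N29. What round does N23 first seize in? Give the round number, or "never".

Round 1 — N29 at 120 > 110. N29 seizes.
  N29 sheds 120 L/s to N23: 120 each.
    N23: 60+120 = 180 > 80
Round 2 — N23 seizes.
  N23 sheds 180 L/s to N1, N14, N28: 60 each.
    N1: 10+60 = 70 ≤ 70
    N14: 100+60 = 160 > 120
    N28: 70+60 = 130 > 120
Round 3 — N14, N28 seize.
  N14 sheds 160 L/s to N17, N5: 80 each.
    N17: 40+80 = 120 > 100
    N5: 20+80 = 100 > 80
  N28 sheds 130 L/s to N17, N5: 65 each.
    N17: 120+65 = 185 > 100
    N5: 100+65 = 165 > 80
Round 4 — N17, N5 seize.
  N17 sheds 185 L/s to N1: 185 each.
    N1: 70+185 = 255 > 70
  N5 sheds 165 L/s: no online neighbours, lost.
Round 5 — N1 seizes.
  N1 sheds 255 L/s: no online neighbours, lost.
No further seizures.

2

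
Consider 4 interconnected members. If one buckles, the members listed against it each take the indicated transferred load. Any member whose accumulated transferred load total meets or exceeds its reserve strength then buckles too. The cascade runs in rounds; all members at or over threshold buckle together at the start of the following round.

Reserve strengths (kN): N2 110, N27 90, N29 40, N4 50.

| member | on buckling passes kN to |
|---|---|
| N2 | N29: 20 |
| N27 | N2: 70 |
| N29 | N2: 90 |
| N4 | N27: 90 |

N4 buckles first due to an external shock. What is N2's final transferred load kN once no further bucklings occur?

Round 1 — N4 buckles (initial).
  N27: +90 → 90 ≥ 90
Round 2 — N27 buckles.
  N2: +70 → 70 < 110
No further bucklings.

70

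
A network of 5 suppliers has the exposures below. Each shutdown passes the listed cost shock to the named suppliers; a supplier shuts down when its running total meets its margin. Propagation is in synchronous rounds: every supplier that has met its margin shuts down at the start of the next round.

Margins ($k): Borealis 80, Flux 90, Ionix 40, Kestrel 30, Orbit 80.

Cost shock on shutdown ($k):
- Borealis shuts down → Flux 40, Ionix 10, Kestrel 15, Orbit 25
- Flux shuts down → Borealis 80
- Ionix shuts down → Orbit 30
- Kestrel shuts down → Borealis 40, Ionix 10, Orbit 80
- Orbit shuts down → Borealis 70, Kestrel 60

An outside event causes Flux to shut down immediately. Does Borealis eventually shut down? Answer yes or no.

yes

Round 1 — Flux shuts down (initial).
  Borealis: +80 → 80 ≥ 80
Round 2 — Borealis shuts down.
  Ionix: +10 → 10 < 40
  Kestrel: +15 → 15 < 30
  Orbit: +25 → 25 < 80
No further shutdowns.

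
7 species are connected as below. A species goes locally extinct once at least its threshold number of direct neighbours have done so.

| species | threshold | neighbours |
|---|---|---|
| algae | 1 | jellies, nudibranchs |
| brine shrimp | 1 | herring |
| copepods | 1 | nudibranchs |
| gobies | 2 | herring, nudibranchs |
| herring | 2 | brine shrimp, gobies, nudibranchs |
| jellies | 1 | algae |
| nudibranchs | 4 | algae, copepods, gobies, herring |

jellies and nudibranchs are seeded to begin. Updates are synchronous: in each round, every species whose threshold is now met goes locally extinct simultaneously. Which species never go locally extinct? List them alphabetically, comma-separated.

Round 1 — jellies, nudibranchs go locally extinct (initial).
Round 2 — checking thresholds:
  algae: 2 of 2 neighbours ≥ 1, goes locally extinct.
  copepods: 1 of 1 neighbours ≥ 1, goes locally extinct.
  gobies: 1 of 2 neighbours < 2, holds.
  herring: 1 of 3 neighbours < 2, holds.
Round 3 — no new extinctions; cascade stops.

brine shrimp, gobies, herring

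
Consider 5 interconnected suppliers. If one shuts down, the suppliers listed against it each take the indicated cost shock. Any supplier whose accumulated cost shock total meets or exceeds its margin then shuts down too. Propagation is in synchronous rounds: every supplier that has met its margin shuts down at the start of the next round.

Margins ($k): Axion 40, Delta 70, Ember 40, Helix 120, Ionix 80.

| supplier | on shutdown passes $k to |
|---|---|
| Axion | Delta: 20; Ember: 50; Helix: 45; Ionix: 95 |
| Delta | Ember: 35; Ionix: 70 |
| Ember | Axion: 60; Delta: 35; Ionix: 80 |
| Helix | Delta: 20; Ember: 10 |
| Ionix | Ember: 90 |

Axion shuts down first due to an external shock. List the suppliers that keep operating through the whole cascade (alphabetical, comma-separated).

Delta, Helix

Round 1 — Axion shuts down (initial).
  Delta: +20 → 20 < 70
  Ember: +50 → 50 ≥ 40
  Helix: +45 → 45 < 120
  Ionix: +95 → 95 ≥ 80
Round 2 — Ember, Ionix shut down.
  Delta: +35 → 55 < 70
No further shutdowns.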